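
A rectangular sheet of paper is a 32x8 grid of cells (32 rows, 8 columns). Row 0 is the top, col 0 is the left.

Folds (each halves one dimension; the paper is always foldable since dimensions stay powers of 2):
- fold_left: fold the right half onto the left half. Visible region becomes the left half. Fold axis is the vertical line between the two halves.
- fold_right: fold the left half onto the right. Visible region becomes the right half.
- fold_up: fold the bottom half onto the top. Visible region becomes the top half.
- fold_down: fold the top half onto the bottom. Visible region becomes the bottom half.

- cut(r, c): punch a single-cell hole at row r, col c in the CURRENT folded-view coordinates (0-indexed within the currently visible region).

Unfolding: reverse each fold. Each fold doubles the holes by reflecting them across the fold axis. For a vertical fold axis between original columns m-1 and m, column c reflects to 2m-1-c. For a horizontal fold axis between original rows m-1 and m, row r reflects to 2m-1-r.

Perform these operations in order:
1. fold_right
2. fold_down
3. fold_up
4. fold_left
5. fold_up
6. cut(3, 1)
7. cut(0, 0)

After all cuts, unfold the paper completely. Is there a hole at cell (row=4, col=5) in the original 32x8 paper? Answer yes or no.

Answer: yes

Derivation:
Op 1 fold_right: fold axis v@4; visible region now rows[0,32) x cols[4,8) = 32x4
Op 2 fold_down: fold axis h@16; visible region now rows[16,32) x cols[4,8) = 16x4
Op 3 fold_up: fold axis h@24; visible region now rows[16,24) x cols[4,8) = 8x4
Op 4 fold_left: fold axis v@6; visible region now rows[16,24) x cols[4,6) = 8x2
Op 5 fold_up: fold axis h@20; visible region now rows[16,20) x cols[4,6) = 4x2
Op 6 cut(3, 1): punch at orig (19,5); cuts so far [(19, 5)]; region rows[16,20) x cols[4,6) = 4x2
Op 7 cut(0, 0): punch at orig (16,4); cuts so far [(16, 4), (19, 5)]; region rows[16,20) x cols[4,6) = 4x2
Unfold 1 (reflect across h@20): 4 holes -> [(16, 4), (19, 5), (20, 5), (23, 4)]
Unfold 2 (reflect across v@6): 8 holes -> [(16, 4), (16, 7), (19, 5), (19, 6), (20, 5), (20, 6), (23, 4), (23, 7)]
Unfold 3 (reflect across h@24): 16 holes -> [(16, 4), (16, 7), (19, 5), (19, 6), (20, 5), (20, 6), (23, 4), (23, 7), (24, 4), (24, 7), (27, 5), (27, 6), (28, 5), (28, 6), (31, 4), (31, 7)]
Unfold 4 (reflect across h@16): 32 holes -> [(0, 4), (0, 7), (3, 5), (3, 6), (4, 5), (4, 6), (7, 4), (7, 7), (8, 4), (8, 7), (11, 5), (11, 6), (12, 5), (12, 6), (15, 4), (15, 7), (16, 4), (16, 7), (19, 5), (19, 6), (20, 5), (20, 6), (23, 4), (23, 7), (24, 4), (24, 7), (27, 5), (27, 6), (28, 5), (28, 6), (31, 4), (31, 7)]
Unfold 5 (reflect across v@4): 64 holes -> [(0, 0), (0, 3), (0, 4), (0, 7), (3, 1), (3, 2), (3, 5), (3, 6), (4, 1), (4, 2), (4, 5), (4, 6), (7, 0), (7, 3), (7, 4), (7, 7), (8, 0), (8, 3), (8, 4), (8, 7), (11, 1), (11, 2), (11, 5), (11, 6), (12, 1), (12, 2), (12, 5), (12, 6), (15, 0), (15, 3), (15, 4), (15, 7), (16, 0), (16, 3), (16, 4), (16, 7), (19, 1), (19, 2), (19, 5), (19, 6), (20, 1), (20, 2), (20, 5), (20, 6), (23, 0), (23, 3), (23, 4), (23, 7), (24, 0), (24, 3), (24, 4), (24, 7), (27, 1), (27, 2), (27, 5), (27, 6), (28, 1), (28, 2), (28, 5), (28, 6), (31, 0), (31, 3), (31, 4), (31, 7)]
Holes: [(0, 0), (0, 3), (0, 4), (0, 7), (3, 1), (3, 2), (3, 5), (3, 6), (4, 1), (4, 2), (4, 5), (4, 6), (7, 0), (7, 3), (7, 4), (7, 7), (8, 0), (8, 3), (8, 4), (8, 7), (11, 1), (11, 2), (11, 5), (11, 6), (12, 1), (12, 2), (12, 5), (12, 6), (15, 0), (15, 3), (15, 4), (15, 7), (16, 0), (16, 3), (16, 4), (16, 7), (19, 1), (19, 2), (19, 5), (19, 6), (20, 1), (20, 2), (20, 5), (20, 6), (23, 0), (23, 3), (23, 4), (23, 7), (24, 0), (24, 3), (24, 4), (24, 7), (27, 1), (27, 2), (27, 5), (27, 6), (28, 1), (28, 2), (28, 5), (28, 6), (31, 0), (31, 3), (31, 4), (31, 7)]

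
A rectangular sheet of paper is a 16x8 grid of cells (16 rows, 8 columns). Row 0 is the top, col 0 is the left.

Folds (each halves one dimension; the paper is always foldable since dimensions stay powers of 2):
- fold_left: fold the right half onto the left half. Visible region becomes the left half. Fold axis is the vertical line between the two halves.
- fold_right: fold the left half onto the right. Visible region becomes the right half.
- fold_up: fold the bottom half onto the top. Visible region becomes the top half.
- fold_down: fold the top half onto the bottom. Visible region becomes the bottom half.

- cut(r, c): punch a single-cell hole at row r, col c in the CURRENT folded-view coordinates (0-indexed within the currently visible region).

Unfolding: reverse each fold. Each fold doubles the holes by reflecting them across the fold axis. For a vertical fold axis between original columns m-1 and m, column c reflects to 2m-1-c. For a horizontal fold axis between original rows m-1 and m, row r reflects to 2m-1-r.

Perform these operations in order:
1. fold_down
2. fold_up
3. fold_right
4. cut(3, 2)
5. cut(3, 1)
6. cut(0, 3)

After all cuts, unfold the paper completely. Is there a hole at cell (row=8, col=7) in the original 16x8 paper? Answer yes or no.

Op 1 fold_down: fold axis h@8; visible region now rows[8,16) x cols[0,8) = 8x8
Op 2 fold_up: fold axis h@12; visible region now rows[8,12) x cols[0,8) = 4x8
Op 3 fold_right: fold axis v@4; visible region now rows[8,12) x cols[4,8) = 4x4
Op 4 cut(3, 2): punch at orig (11,6); cuts so far [(11, 6)]; region rows[8,12) x cols[4,8) = 4x4
Op 5 cut(3, 1): punch at orig (11,5); cuts so far [(11, 5), (11, 6)]; region rows[8,12) x cols[4,8) = 4x4
Op 6 cut(0, 3): punch at orig (8,7); cuts so far [(8, 7), (11, 5), (11, 6)]; region rows[8,12) x cols[4,8) = 4x4
Unfold 1 (reflect across v@4): 6 holes -> [(8, 0), (8, 7), (11, 1), (11, 2), (11, 5), (11, 6)]
Unfold 2 (reflect across h@12): 12 holes -> [(8, 0), (8, 7), (11, 1), (11, 2), (11, 5), (11, 6), (12, 1), (12, 2), (12, 5), (12, 6), (15, 0), (15, 7)]
Unfold 3 (reflect across h@8): 24 holes -> [(0, 0), (0, 7), (3, 1), (3, 2), (3, 5), (3, 6), (4, 1), (4, 2), (4, 5), (4, 6), (7, 0), (7, 7), (8, 0), (8, 7), (11, 1), (11, 2), (11, 5), (11, 6), (12, 1), (12, 2), (12, 5), (12, 6), (15, 0), (15, 7)]
Holes: [(0, 0), (0, 7), (3, 1), (3, 2), (3, 5), (3, 6), (4, 1), (4, 2), (4, 5), (4, 6), (7, 0), (7, 7), (8, 0), (8, 7), (11, 1), (11, 2), (11, 5), (11, 6), (12, 1), (12, 2), (12, 5), (12, 6), (15, 0), (15, 7)]

Answer: yes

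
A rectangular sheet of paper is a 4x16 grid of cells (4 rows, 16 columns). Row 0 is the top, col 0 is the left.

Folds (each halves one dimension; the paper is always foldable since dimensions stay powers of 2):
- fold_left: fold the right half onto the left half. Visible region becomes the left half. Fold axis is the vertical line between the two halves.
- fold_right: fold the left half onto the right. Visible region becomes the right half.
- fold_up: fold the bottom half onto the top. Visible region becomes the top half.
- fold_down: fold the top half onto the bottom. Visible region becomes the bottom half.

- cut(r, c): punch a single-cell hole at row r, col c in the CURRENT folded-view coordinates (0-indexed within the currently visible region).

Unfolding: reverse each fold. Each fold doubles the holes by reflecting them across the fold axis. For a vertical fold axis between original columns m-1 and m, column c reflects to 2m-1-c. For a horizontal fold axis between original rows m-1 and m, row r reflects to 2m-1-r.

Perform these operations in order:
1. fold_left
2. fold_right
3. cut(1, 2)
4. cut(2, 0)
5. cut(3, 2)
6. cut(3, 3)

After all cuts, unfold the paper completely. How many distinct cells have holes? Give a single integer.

Op 1 fold_left: fold axis v@8; visible region now rows[0,4) x cols[0,8) = 4x8
Op 2 fold_right: fold axis v@4; visible region now rows[0,4) x cols[4,8) = 4x4
Op 3 cut(1, 2): punch at orig (1,6); cuts so far [(1, 6)]; region rows[0,4) x cols[4,8) = 4x4
Op 4 cut(2, 0): punch at orig (2,4); cuts so far [(1, 6), (2, 4)]; region rows[0,4) x cols[4,8) = 4x4
Op 5 cut(3, 2): punch at orig (3,6); cuts so far [(1, 6), (2, 4), (3, 6)]; region rows[0,4) x cols[4,8) = 4x4
Op 6 cut(3, 3): punch at orig (3,7); cuts so far [(1, 6), (2, 4), (3, 6), (3, 7)]; region rows[0,4) x cols[4,8) = 4x4
Unfold 1 (reflect across v@4): 8 holes -> [(1, 1), (1, 6), (2, 3), (2, 4), (3, 0), (3, 1), (3, 6), (3, 7)]
Unfold 2 (reflect across v@8): 16 holes -> [(1, 1), (1, 6), (1, 9), (1, 14), (2, 3), (2, 4), (2, 11), (2, 12), (3, 0), (3, 1), (3, 6), (3, 7), (3, 8), (3, 9), (3, 14), (3, 15)]

Answer: 16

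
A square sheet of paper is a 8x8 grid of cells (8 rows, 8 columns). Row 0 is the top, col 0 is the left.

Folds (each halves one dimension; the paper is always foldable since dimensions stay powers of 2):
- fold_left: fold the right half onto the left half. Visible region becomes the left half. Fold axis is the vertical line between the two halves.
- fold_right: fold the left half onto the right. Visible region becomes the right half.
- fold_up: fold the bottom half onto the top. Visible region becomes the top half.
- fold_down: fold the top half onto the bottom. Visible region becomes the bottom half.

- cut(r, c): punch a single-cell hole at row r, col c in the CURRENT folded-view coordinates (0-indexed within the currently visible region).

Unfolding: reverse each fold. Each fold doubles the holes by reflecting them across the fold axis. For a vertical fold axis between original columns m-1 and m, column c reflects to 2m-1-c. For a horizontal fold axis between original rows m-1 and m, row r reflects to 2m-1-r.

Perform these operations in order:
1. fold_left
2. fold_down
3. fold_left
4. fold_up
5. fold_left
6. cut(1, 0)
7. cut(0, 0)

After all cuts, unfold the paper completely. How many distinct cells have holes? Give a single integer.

Answer: 64

Derivation:
Op 1 fold_left: fold axis v@4; visible region now rows[0,8) x cols[0,4) = 8x4
Op 2 fold_down: fold axis h@4; visible region now rows[4,8) x cols[0,4) = 4x4
Op 3 fold_left: fold axis v@2; visible region now rows[4,8) x cols[0,2) = 4x2
Op 4 fold_up: fold axis h@6; visible region now rows[4,6) x cols[0,2) = 2x2
Op 5 fold_left: fold axis v@1; visible region now rows[4,6) x cols[0,1) = 2x1
Op 6 cut(1, 0): punch at orig (5,0); cuts so far [(5, 0)]; region rows[4,6) x cols[0,1) = 2x1
Op 7 cut(0, 0): punch at orig (4,0); cuts so far [(4, 0), (5, 0)]; region rows[4,6) x cols[0,1) = 2x1
Unfold 1 (reflect across v@1): 4 holes -> [(4, 0), (4, 1), (5, 0), (5, 1)]
Unfold 2 (reflect across h@6): 8 holes -> [(4, 0), (4, 1), (5, 0), (5, 1), (6, 0), (6, 1), (7, 0), (7, 1)]
Unfold 3 (reflect across v@2): 16 holes -> [(4, 0), (4, 1), (4, 2), (4, 3), (5, 0), (5, 1), (5, 2), (5, 3), (6, 0), (6, 1), (6, 2), (6, 3), (7, 0), (7, 1), (7, 2), (7, 3)]
Unfold 4 (reflect across h@4): 32 holes -> [(0, 0), (0, 1), (0, 2), (0, 3), (1, 0), (1, 1), (1, 2), (1, 3), (2, 0), (2, 1), (2, 2), (2, 3), (3, 0), (3, 1), (3, 2), (3, 3), (4, 0), (4, 1), (4, 2), (4, 3), (5, 0), (5, 1), (5, 2), (5, 3), (6, 0), (6, 1), (6, 2), (6, 3), (7, 0), (7, 1), (7, 2), (7, 3)]
Unfold 5 (reflect across v@4): 64 holes -> [(0, 0), (0, 1), (0, 2), (0, 3), (0, 4), (0, 5), (0, 6), (0, 7), (1, 0), (1, 1), (1, 2), (1, 3), (1, 4), (1, 5), (1, 6), (1, 7), (2, 0), (2, 1), (2, 2), (2, 3), (2, 4), (2, 5), (2, 6), (2, 7), (3, 0), (3, 1), (3, 2), (3, 3), (3, 4), (3, 5), (3, 6), (3, 7), (4, 0), (4, 1), (4, 2), (4, 3), (4, 4), (4, 5), (4, 6), (4, 7), (5, 0), (5, 1), (5, 2), (5, 3), (5, 4), (5, 5), (5, 6), (5, 7), (6, 0), (6, 1), (6, 2), (6, 3), (6, 4), (6, 5), (6, 6), (6, 7), (7, 0), (7, 1), (7, 2), (7, 3), (7, 4), (7, 5), (7, 6), (7, 7)]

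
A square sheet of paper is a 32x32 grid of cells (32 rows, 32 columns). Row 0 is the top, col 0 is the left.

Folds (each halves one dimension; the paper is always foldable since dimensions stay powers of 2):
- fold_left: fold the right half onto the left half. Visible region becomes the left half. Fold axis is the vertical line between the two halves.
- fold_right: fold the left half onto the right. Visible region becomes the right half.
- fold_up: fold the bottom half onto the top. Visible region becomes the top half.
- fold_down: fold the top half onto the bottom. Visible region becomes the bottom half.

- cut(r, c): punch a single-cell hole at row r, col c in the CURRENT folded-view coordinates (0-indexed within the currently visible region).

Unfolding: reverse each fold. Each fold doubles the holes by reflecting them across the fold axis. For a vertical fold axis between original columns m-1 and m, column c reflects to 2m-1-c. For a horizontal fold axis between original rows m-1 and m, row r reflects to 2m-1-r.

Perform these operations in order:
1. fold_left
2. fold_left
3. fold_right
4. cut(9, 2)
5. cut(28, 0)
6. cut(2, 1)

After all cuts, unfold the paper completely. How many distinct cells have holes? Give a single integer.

Op 1 fold_left: fold axis v@16; visible region now rows[0,32) x cols[0,16) = 32x16
Op 2 fold_left: fold axis v@8; visible region now rows[0,32) x cols[0,8) = 32x8
Op 3 fold_right: fold axis v@4; visible region now rows[0,32) x cols[4,8) = 32x4
Op 4 cut(9, 2): punch at orig (9,6); cuts so far [(9, 6)]; region rows[0,32) x cols[4,8) = 32x4
Op 5 cut(28, 0): punch at orig (28,4); cuts so far [(9, 6), (28, 4)]; region rows[0,32) x cols[4,8) = 32x4
Op 6 cut(2, 1): punch at orig (2,5); cuts so far [(2, 5), (9, 6), (28, 4)]; region rows[0,32) x cols[4,8) = 32x4
Unfold 1 (reflect across v@4): 6 holes -> [(2, 2), (2, 5), (9, 1), (9, 6), (28, 3), (28, 4)]
Unfold 2 (reflect across v@8): 12 holes -> [(2, 2), (2, 5), (2, 10), (2, 13), (9, 1), (9, 6), (9, 9), (9, 14), (28, 3), (28, 4), (28, 11), (28, 12)]
Unfold 3 (reflect across v@16): 24 holes -> [(2, 2), (2, 5), (2, 10), (2, 13), (2, 18), (2, 21), (2, 26), (2, 29), (9, 1), (9, 6), (9, 9), (9, 14), (9, 17), (9, 22), (9, 25), (9, 30), (28, 3), (28, 4), (28, 11), (28, 12), (28, 19), (28, 20), (28, 27), (28, 28)]

Answer: 24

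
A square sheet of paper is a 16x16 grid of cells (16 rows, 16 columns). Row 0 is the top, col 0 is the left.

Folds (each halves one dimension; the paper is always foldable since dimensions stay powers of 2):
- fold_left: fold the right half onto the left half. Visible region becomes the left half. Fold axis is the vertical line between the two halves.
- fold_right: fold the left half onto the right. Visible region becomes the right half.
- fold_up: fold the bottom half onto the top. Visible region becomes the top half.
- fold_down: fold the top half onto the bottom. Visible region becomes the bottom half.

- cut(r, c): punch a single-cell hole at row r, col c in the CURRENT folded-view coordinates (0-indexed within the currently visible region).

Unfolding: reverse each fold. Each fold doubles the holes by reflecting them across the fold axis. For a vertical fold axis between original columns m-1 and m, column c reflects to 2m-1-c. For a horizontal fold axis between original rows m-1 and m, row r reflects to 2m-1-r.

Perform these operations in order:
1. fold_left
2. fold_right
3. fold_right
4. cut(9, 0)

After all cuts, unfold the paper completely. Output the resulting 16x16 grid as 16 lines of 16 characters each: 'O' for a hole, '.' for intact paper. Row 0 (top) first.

Op 1 fold_left: fold axis v@8; visible region now rows[0,16) x cols[0,8) = 16x8
Op 2 fold_right: fold axis v@4; visible region now rows[0,16) x cols[4,8) = 16x4
Op 3 fold_right: fold axis v@6; visible region now rows[0,16) x cols[6,8) = 16x2
Op 4 cut(9, 0): punch at orig (9,6); cuts so far [(9, 6)]; region rows[0,16) x cols[6,8) = 16x2
Unfold 1 (reflect across v@6): 2 holes -> [(9, 5), (9, 6)]
Unfold 2 (reflect across v@4): 4 holes -> [(9, 1), (9, 2), (9, 5), (9, 6)]
Unfold 3 (reflect across v@8): 8 holes -> [(9, 1), (9, 2), (9, 5), (9, 6), (9, 9), (9, 10), (9, 13), (9, 14)]

Answer: ................
................
................
................
................
................
................
................
................
.OO..OO..OO..OO.
................
................
................
................
................
................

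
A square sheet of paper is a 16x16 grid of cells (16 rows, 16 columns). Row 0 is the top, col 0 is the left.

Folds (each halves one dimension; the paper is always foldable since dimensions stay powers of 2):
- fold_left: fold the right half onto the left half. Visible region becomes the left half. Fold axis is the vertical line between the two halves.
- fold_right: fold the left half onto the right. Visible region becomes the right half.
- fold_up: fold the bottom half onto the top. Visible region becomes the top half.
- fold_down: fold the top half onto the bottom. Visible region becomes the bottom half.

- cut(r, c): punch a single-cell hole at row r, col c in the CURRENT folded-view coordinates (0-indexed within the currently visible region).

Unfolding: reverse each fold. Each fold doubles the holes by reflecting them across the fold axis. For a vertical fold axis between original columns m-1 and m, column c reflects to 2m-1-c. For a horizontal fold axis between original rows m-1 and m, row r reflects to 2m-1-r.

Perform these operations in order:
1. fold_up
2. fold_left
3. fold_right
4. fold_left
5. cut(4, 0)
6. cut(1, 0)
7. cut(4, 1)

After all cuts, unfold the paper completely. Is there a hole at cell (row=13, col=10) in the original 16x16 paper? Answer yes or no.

Answer: no

Derivation:
Op 1 fold_up: fold axis h@8; visible region now rows[0,8) x cols[0,16) = 8x16
Op 2 fold_left: fold axis v@8; visible region now rows[0,8) x cols[0,8) = 8x8
Op 3 fold_right: fold axis v@4; visible region now rows[0,8) x cols[4,8) = 8x4
Op 4 fold_left: fold axis v@6; visible region now rows[0,8) x cols[4,6) = 8x2
Op 5 cut(4, 0): punch at orig (4,4); cuts so far [(4, 4)]; region rows[0,8) x cols[4,6) = 8x2
Op 6 cut(1, 0): punch at orig (1,4); cuts so far [(1, 4), (4, 4)]; region rows[0,8) x cols[4,6) = 8x2
Op 7 cut(4, 1): punch at orig (4,5); cuts so far [(1, 4), (4, 4), (4, 5)]; region rows[0,8) x cols[4,6) = 8x2
Unfold 1 (reflect across v@6): 6 holes -> [(1, 4), (1, 7), (4, 4), (4, 5), (4, 6), (4, 7)]
Unfold 2 (reflect across v@4): 12 holes -> [(1, 0), (1, 3), (1, 4), (1, 7), (4, 0), (4, 1), (4, 2), (4, 3), (4, 4), (4, 5), (4, 6), (4, 7)]
Unfold 3 (reflect across v@8): 24 holes -> [(1, 0), (1, 3), (1, 4), (1, 7), (1, 8), (1, 11), (1, 12), (1, 15), (4, 0), (4, 1), (4, 2), (4, 3), (4, 4), (4, 5), (4, 6), (4, 7), (4, 8), (4, 9), (4, 10), (4, 11), (4, 12), (4, 13), (4, 14), (4, 15)]
Unfold 4 (reflect across h@8): 48 holes -> [(1, 0), (1, 3), (1, 4), (1, 7), (1, 8), (1, 11), (1, 12), (1, 15), (4, 0), (4, 1), (4, 2), (4, 3), (4, 4), (4, 5), (4, 6), (4, 7), (4, 8), (4, 9), (4, 10), (4, 11), (4, 12), (4, 13), (4, 14), (4, 15), (11, 0), (11, 1), (11, 2), (11, 3), (11, 4), (11, 5), (11, 6), (11, 7), (11, 8), (11, 9), (11, 10), (11, 11), (11, 12), (11, 13), (11, 14), (11, 15), (14, 0), (14, 3), (14, 4), (14, 7), (14, 8), (14, 11), (14, 12), (14, 15)]
Holes: [(1, 0), (1, 3), (1, 4), (1, 7), (1, 8), (1, 11), (1, 12), (1, 15), (4, 0), (4, 1), (4, 2), (4, 3), (4, 4), (4, 5), (4, 6), (4, 7), (4, 8), (4, 9), (4, 10), (4, 11), (4, 12), (4, 13), (4, 14), (4, 15), (11, 0), (11, 1), (11, 2), (11, 3), (11, 4), (11, 5), (11, 6), (11, 7), (11, 8), (11, 9), (11, 10), (11, 11), (11, 12), (11, 13), (11, 14), (11, 15), (14, 0), (14, 3), (14, 4), (14, 7), (14, 8), (14, 11), (14, 12), (14, 15)]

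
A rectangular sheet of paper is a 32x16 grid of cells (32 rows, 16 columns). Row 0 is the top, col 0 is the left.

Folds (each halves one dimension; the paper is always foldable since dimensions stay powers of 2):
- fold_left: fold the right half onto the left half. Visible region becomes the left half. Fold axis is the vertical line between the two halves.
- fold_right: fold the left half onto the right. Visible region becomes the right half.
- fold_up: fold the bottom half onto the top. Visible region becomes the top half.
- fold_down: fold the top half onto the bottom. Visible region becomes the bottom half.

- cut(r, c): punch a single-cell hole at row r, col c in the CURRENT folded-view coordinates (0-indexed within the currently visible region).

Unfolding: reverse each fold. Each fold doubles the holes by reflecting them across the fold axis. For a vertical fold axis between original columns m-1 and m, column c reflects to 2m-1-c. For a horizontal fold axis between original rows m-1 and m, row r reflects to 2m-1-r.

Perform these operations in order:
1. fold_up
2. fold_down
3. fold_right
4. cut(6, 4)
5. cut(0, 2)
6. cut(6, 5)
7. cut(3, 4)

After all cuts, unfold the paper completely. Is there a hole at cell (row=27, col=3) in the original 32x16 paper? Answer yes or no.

Op 1 fold_up: fold axis h@16; visible region now rows[0,16) x cols[0,16) = 16x16
Op 2 fold_down: fold axis h@8; visible region now rows[8,16) x cols[0,16) = 8x16
Op 3 fold_right: fold axis v@8; visible region now rows[8,16) x cols[8,16) = 8x8
Op 4 cut(6, 4): punch at orig (14,12); cuts so far [(14, 12)]; region rows[8,16) x cols[8,16) = 8x8
Op 5 cut(0, 2): punch at orig (8,10); cuts so far [(8, 10), (14, 12)]; region rows[8,16) x cols[8,16) = 8x8
Op 6 cut(6, 5): punch at orig (14,13); cuts so far [(8, 10), (14, 12), (14, 13)]; region rows[8,16) x cols[8,16) = 8x8
Op 7 cut(3, 4): punch at orig (11,12); cuts so far [(8, 10), (11, 12), (14, 12), (14, 13)]; region rows[8,16) x cols[8,16) = 8x8
Unfold 1 (reflect across v@8): 8 holes -> [(8, 5), (8, 10), (11, 3), (11, 12), (14, 2), (14, 3), (14, 12), (14, 13)]
Unfold 2 (reflect across h@8): 16 holes -> [(1, 2), (1, 3), (1, 12), (1, 13), (4, 3), (4, 12), (7, 5), (7, 10), (8, 5), (8, 10), (11, 3), (11, 12), (14, 2), (14, 3), (14, 12), (14, 13)]
Unfold 3 (reflect across h@16): 32 holes -> [(1, 2), (1, 3), (1, 12), (1, 13), (4, 3), (4, 12), (7, 5), (7, 10), (8, 5), (8, 10), (11, 3), (11, 12), (14, 2), (14, 3), (14, 12), (14, 13), (17, 2), (17, 3), (17, 12), (17, 13), (20, 3), (20, 12), (23, 5), (23, 10), (24, 5), (24, 10), (27, 3), (27, 12), (30, 2), (30, 3), (30, 12), (30, 13)]
Holes: [(1, 2), (1, 3), (1, 12), (1, 13), (4, 3), (4, 12), (7, 5), (7, 10), (8, 5), (8, 10), (11, 3), (11, 12), (14, 2), (14, 3), (14, 12), (14, 13), (17, 2), (17, 3), (17, 12), (17, 13), (20, 3), (20, 12), (23, 5), (23, 10), (24, 5), (24, 10), (27, 3), (27, 12), (30, 2), (30, 3), (30, 12), (30, 13)]

Answer: yes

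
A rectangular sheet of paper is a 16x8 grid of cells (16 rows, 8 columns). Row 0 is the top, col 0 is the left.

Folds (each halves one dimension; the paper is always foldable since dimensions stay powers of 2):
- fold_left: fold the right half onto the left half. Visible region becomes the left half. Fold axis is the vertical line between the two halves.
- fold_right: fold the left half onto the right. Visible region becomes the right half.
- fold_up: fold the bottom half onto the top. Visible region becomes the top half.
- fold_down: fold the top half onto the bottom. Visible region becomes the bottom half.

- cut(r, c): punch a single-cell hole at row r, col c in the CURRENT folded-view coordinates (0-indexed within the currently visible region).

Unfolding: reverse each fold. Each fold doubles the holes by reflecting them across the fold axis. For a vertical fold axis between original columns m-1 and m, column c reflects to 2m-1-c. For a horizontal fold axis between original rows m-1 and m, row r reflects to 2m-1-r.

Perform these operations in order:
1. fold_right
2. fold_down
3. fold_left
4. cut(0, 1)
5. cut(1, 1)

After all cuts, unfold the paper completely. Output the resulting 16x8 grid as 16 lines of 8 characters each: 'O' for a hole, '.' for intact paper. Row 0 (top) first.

Op 1 fold_right: fold axis v@4; visible region now rows[0,16) x cols[4,8) = 16x4
Op 2 fold_down: fold axis h@8; visible region now rows[8,16) x cols[4,8) = 8x4
Op 3 fold_left: fold axis v@6; visible region now rows[8,16) x cols[4,6) = 8x2
Op 4 cut(0, 1): punch at orig (8,5); cuts so far [(8, 5)]; region rows[8,16) x cols[4,6) = 8x2
Op 5 cut(1, 1): punch at orig (9,5); cuts so far [(8, 5), (9, 5)]; region rows[8,16) x cols[4,6) = 8x2
Unfold 1 (reflect across v@6): 4 holes -> [(8, 5), (8, 6), (9, 5), (9, 6)]
Unfold 2 (reflect across h@8): 8 holes -> [(6, 5), (6, 6), (7, 5), (7, 6), (8, 5), (8, 6), (9, 5), (9, 6)]
Unfold 3 (reflect across v@4): 16 holes -> [(6, 1), (6, 2), (6, 5), (6, 6), (7, 1), (7, 2), (7, 5), (7, 6), (8, 1), (8, 2), (8, 5), (8, 6), (9, 1), (9, 2), (9, 5), (9, 6)]

Answer: ........
........
........
........
........
........
.OO..OO.
.OO..OO.
.OO..OO.
.OO..OO.
........
........
........
........
........
........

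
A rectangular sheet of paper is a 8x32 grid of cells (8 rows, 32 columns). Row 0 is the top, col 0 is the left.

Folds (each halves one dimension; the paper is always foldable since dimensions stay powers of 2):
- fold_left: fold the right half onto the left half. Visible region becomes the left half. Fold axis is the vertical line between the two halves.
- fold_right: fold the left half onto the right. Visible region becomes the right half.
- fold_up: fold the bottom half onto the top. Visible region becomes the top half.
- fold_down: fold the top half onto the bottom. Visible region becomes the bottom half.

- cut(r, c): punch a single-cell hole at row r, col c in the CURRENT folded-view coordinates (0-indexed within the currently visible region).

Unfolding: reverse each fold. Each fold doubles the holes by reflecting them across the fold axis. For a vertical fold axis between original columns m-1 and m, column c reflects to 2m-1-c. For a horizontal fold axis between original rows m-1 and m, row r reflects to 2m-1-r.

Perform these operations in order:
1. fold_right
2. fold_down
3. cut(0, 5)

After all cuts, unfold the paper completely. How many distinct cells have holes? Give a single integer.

Op 1 fold_right: fold axis v@16; visible region now rows[0,8) x cols[16,32) = 8x16
Op 2 fold_down: fold axis h@4; visible region now rows[4,8) x cols[16,32) = 4x16
Op 3 cut(0, 5): punch at orig (4,21); cuts so far [(4, 21)]; region rows[4,8) x cols[16,32) = 4x16
Unfold 1 (reflect across h@4): 2 holes -> [(3, 21), (4, 21)]
Unfold 2 (reflect across v@16): 4 holes -> [(3, 10), (3, 21), (4, 10), (4, 21)]

Answer: 4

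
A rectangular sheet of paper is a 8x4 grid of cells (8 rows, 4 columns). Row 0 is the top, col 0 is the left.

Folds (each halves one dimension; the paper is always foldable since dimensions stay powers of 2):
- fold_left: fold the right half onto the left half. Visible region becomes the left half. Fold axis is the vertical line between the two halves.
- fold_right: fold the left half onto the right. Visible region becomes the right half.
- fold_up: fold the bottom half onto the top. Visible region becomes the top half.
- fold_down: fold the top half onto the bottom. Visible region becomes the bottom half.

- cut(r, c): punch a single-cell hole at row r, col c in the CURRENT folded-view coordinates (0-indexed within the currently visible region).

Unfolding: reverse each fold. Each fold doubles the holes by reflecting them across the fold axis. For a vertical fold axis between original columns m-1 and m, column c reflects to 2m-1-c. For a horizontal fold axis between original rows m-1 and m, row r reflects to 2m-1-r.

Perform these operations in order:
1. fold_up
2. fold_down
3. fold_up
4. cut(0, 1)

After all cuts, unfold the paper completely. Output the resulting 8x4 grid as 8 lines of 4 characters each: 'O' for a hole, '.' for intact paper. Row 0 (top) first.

Answer: .O..
.O..
.O..
.O..
.O..
.O..
.O..
.O..

Derivation:
Op 1 fold_up: fold axis h@4; visible region now rows[0,4) x cols[0,4) = 4x4
Op 2 fold_down: fold axis h@2; visible region now rows[2,4) x cols[0,4) = 2x4
Op 3 fold_up: fold axis h@3; visible region now rows[2,3) x cols[0,4) = 1x4
Op 4 cut(0, 1): punch at orig (2,1); cuts so far [(2, 1)]; region rows[2,3) x cols[0,4) = 1x4
Unfold 1 (reflect across h@3): 2 holes -> [(2, 1), (3, 1)]
Unfold 2 (reflect across h@2): 4 holes -> [(0, 1), (1, 1), (2, 1), (3, 1)]
Unfold 3 (reflect across h@4): 8 holes -> [(0, 1), (1, 1), (2, 1), (3, 1), (4, 1), (5, 1), (6, 1), (7, 1)]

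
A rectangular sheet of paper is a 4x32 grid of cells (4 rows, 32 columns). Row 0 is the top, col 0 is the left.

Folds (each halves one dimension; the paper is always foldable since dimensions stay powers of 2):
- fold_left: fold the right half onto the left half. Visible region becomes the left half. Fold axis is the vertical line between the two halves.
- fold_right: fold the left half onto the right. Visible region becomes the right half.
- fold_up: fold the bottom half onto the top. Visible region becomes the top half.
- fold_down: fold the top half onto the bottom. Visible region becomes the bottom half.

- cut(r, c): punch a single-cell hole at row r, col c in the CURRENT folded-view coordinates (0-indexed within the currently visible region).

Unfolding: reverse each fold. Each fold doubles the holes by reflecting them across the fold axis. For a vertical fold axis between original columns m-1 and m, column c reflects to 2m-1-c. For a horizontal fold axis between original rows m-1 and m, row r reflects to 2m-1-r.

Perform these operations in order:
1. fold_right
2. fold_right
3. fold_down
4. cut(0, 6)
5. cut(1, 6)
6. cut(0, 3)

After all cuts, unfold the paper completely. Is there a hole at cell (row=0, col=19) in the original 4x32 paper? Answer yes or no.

Op 1 fold_right: fold axis v@16; visible region now rows[0,4) x cols[16,32) = 4x16
Op 2 fold_right: fold axis v@24; visible region now rows[0,4) x cols[24,32) = 4x8
Op 3 fold_down: fold axis h@2; visible region now rows[2,4) x cols[24,32) = 2x8
Op 4 cut(0, 6): punch at orig (2,30); cuts so far [(2, 30)]; region rows[2,4) x cols[24,32) = 2x8
Op 5 cut(1, 6): punch at orig (3,30); cuts so far [(2, 30), (3, 30)]; region rows[2,4) x cols[24,32) = 2x8
Op 6 cut(0, 3): punch at orig (2,27); cuts so far [(2, 27), (2, 30), (3, 30)]; region rows[2,4) x cols[24,32) = 2x8
Unfold 1 (reflect across h@2): 6 holes -> [(0, 30), (1, 27), (1, 30), (2, 27), (2, 30), (3, 30)]
Unfold 2 (reflect across v@24): 12 holes -> [(0, 17), (0, 30), (1, 17), (1, 20), (1, 27), (1, 30), (2, 17), (2, 20), (2, 27), (2, 30), (3, 17), (3, 30)]
Unfold 3 (reflect across v@16): 24 holes -> [(0, 1), (0, 14), (0, 17), (0, 30), (1, 1), (1, 4), (1, 11), (1, 14), (1, 17), (1, 20), (1, 27), (1, 30), (2, 1), (2, 4), (2, 11), (2, 14), (2, 17), (2, 20), (2, 27), (2, 30), (3, 1), (3, 14), (3, 17), (3, 30)]
Holes: [(0, 1), (0, 14), (0, 17), (0, 30), (1, 1), (1, 4), (1, 11), (1, 14), (1, 17), (1, 20), (1, 27), (1, 30), (2, 1), (2, 4), (2, 11), (2, 14), (2, 17), (2, 20), (2, 27), (2, 30), (3, 1), (3, 14), (3, 17), (3, 30)]

Answer: no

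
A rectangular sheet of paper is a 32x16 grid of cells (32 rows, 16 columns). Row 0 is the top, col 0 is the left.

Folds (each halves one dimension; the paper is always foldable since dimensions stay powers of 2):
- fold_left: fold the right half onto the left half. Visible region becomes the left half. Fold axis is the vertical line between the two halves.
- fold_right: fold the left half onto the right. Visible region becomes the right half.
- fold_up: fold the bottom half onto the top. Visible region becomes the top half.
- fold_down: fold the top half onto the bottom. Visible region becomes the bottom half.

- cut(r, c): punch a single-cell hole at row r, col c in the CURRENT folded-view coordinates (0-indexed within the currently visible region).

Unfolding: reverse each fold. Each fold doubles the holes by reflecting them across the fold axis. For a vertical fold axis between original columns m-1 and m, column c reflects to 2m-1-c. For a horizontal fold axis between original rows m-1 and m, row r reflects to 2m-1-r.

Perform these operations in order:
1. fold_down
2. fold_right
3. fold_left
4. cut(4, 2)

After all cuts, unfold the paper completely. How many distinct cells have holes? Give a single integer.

Op 1 fold_down: fold axis h@16; visible region now rows[16,32) x cols[0,16) = 16x16
Op 2 fold_right: fold axis v@8; visible region now rows[16,32) x cols[8,16) = 16x8
Op 3 fold_left: fold axis v@12; visible region now rows[16,32) x cols[8,12) = 16x4
Op 4 cut(4, 2): punch at orig (20,10); cuts so far [(20, 10)]; region rows[16,32) x cols[8,12) = 16x4
Unfold 1 (reflect across v@12): 2 holes -> [(20, 10), (20, 13)]
Unfold 2 (reflect across v@8): 4 holes -> [(20, 2), (20, 5), (20, 10), (20, 13)]
Unfold 3 (reflect across h@16): 8 holes -> [(11, 2), (11, 5), (11, 10), (11, 13), (20, 2), (20, 5), (20, 10), (20, 13)]

Answer: 8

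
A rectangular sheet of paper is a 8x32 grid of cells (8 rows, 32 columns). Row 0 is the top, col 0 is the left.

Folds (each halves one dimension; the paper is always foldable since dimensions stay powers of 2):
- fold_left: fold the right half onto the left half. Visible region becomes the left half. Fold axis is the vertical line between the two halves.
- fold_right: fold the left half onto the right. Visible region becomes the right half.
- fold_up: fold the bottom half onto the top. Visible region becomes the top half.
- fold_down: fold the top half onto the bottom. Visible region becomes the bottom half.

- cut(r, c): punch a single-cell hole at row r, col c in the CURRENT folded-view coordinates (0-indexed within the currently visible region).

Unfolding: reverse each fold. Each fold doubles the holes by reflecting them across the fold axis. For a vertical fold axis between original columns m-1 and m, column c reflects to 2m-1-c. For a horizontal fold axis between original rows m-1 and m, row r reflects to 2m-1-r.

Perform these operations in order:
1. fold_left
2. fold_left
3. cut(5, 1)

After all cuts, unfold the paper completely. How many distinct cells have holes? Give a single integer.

Answer: 4

Derivation:
Op 1 fold_left: fold axis v@16; visible region now rows[0,8) x cols[0,16) = 8x16
Op 2 fold_left: fold axis v@8; visible region now rows[0,8) x cols[0,8) = 8x8
Op 3 cut(5, 1): punch at orig (5,1); cuts so far [(5, 1)]; region rows[0,8) x cols[0,8) = 8x8
Unfold 1 (reflect across v@8): 2 holes -> [(5, 1), (5, 14)]
Unfold 2 (reflect across v@16): 4 holes -> [(5, 1), (5, 14), (5, 17), (5, 30)]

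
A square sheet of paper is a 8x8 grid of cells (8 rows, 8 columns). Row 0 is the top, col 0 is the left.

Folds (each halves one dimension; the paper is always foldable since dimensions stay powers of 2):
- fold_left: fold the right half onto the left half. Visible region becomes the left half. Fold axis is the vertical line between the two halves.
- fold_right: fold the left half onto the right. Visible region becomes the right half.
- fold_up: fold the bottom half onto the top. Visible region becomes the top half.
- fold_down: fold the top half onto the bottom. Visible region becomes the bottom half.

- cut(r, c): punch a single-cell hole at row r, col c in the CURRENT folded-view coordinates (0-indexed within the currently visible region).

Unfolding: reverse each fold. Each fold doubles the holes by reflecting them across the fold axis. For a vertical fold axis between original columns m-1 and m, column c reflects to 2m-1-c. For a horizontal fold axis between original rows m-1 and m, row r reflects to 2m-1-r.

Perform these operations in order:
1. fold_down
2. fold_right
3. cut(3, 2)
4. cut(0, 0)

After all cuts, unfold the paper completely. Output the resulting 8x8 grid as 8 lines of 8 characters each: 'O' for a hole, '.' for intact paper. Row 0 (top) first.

Answer: .O....O.
........
........
...OO...
...OO...
........
........
.O....O.

Derivation:
Op 1 fold_down: fold axis h@4; visible region now rows[4,8) x cols[0,8) = 4x8
Op 2 fold_right: fold axis v@4; visible region now rows[4,8) x cols[4,8) = 4x4
Op 3 cut(3, 2): punch at orig (7,6); cuts so far [(7, 6)]; region rows[4,8) x cols[4,8) = 4x4
Op 4 cut(0, 0): punch at orig (4,4); cuts so far [(4, 4), (7, 6)]; region rows[4,8) x cols[4,8) = 4x4
Unfold 1 (reflect across v@4): 4 holes -> [(4, 3), (4, 4), (7, 1), (7, 6)]
Unfold 2 (reflect across h@4): 8 holes -> [(0, 1), (0, 6), (3, 3), (3, 4), (4, 3), (4, 4), (7, 1), (7, 6)]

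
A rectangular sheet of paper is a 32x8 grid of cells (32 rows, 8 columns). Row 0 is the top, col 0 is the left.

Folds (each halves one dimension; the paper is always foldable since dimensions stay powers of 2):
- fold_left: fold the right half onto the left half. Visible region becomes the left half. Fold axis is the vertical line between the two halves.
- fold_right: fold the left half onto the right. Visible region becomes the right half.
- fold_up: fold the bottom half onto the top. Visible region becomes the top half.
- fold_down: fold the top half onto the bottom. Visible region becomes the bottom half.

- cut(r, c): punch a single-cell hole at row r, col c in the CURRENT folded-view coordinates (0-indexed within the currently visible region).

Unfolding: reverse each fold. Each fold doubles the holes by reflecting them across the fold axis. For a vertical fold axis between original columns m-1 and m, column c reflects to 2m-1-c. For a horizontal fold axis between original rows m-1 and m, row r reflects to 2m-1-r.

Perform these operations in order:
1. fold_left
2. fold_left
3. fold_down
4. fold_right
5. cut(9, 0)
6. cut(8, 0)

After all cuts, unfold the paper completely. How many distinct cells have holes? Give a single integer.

Answer: 32

Derivation:
Op 1 fold_left: fold axis v@4; visible region now rows[0,32) x cols[0,4) = 32x4
Op 2 fold_left: fold axis v@2; visible region now rows[0,32) x cols[0,2) = 32x2
Op 3 fold_down: fold axis h@16; visible region now rows[16,32) x cols[0,2) = 16x2
Op 4 fold_right: fold axis v@1; visible region now rows[16,32) x cols[1,2) = 16x1
Op 5 cut(9, 0): punch at orig (25,1); cuts so far [(25, 1)]; region rows[16,32) x cols[1,2) = 16x1
Op 6 cut(8, 0): punch at orig (24,1); cuts so far [(24, 1), (25, 1)]; region rows[16,32) x cols[1,2) = 16x1
Unfold 1 (reflect across v@1): 4 holes -> [(24, 0), (24, 1), (25, 0), (25, 1)]
Unfold 2 (reflect across h@16): 8 holes -> [(6, 0), (6, 1), (7, 0), (7, 1), (24, 0), (24, 1), (25, 0), (25, 1)]
Unfold 3 (reflect across v@2): 16 holes -> [(6, 0), (6, 1), (6, 2), (6, 3), (7, 0), (7, 1), (7, 2), (7, 3), (24, 0), (24, 1), (24, 2), (24, 3), (25, 0), (25, 1), (25, 2), (25, 3)]
Unfold 4 (reflect across v@4): 32 holes -> [(6, 0), (6, 1), (6, 2), (6, 3), (6, 4), (6, 5), (6, 6), (6, 7), (7, 0), (7, 1), (7, 2), (7, 3), (7, 4), (7, 5), (7, 6), (7, 7), (24, 0), (24, 1), (24, 2), (24, 3), (24, 4), (24, 5), (24, 6), (24, 7), (25, 0), (25, 1), (25, 2), (25, 3), (25, 4), (25, 5), (25, 6), (25, 7)]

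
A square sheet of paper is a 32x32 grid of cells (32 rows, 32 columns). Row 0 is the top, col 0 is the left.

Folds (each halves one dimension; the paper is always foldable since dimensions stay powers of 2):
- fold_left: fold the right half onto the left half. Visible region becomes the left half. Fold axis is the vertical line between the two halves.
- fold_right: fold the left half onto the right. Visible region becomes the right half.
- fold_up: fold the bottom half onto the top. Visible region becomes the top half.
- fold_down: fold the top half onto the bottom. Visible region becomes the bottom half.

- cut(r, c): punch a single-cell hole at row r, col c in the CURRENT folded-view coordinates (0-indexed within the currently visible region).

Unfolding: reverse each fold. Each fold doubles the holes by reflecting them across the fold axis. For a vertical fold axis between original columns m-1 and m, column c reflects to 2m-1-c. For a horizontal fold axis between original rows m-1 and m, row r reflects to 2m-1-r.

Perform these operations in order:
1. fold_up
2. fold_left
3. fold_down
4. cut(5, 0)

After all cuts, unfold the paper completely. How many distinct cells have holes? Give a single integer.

Op 1 fold_up: fold axis h@16; visible region now rows[0,16) x cols[0,32) = 16x32
Op 2 fold_left: fold axis v@16; visible region now rows[0,16) x cols[0,16) = 16x16
Op 3 fold_down: fold axis h@8; visible region now rows[8,16) x cols[0,16) = 8x16
Op 4 cut(5, 0): punch at orig (13,0); cuts so far [(13, 0)]; region rows[8,16) x cols[0,16) = 8x16
Unfold 1 (reflect across h@8): 2 holes -> [(2, 0), (13, 0)]
Unfold 2 (reflect across v@16): 4 holes -> [(2, 0), (2, 31), (13, 0), (13, 31)]
Unfold 3 (reflect across h@16): 8 holes -> [(2, 0), (2, 31), (13, 0), (13, 31), (18, 0), (18, 31), (29, 0), (29, 31)]

Answer: 8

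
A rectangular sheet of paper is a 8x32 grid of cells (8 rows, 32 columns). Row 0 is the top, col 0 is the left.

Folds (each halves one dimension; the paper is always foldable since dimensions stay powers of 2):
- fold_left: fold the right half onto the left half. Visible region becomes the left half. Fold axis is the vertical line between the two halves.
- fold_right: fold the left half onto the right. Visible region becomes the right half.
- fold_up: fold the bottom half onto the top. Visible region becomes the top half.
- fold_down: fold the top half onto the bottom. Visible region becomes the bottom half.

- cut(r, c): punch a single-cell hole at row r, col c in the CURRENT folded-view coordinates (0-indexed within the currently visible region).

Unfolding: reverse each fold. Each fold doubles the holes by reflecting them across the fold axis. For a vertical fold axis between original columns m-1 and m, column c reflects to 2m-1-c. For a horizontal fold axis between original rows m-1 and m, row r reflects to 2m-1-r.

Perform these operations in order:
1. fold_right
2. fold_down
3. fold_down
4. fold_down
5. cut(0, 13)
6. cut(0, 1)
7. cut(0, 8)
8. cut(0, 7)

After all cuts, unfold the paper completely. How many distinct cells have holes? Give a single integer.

Answer: 64

Derivation:
Op 1 fold_right: fold axis v@16; visible region now rows[0,8) x cols[16,32) = 8x16
Op 2 fold_down: fold axis h@4; visible region now rows[4,8) x cols[16,32) = 4x16
Op 3 fold_down: fold axis h@6; visible region now rows[6,8) x cols[16,32) = 2x16
Op 4 fold_down: fold axis h@7; visible region now rows[7,8) x cols[16,32) = 1x16
Op 5 cut(0, 13): punch at orig (7,29); cuts so far [(7, 29)]; region rows[7,8) x cols[16,32) = 1x16
Op 6 cut(0, 1): punch at orig (7,17); cuts so far [(7, 17), (7, 29)]; region rows[7,8) x cols[16,32) = 1x16
Op 7 cut(0, 8): punch at orig (7,24); cuts so far [(7, 17), (7, 24), (7, 29)]; region rows[7,8) x cols[16,32) = 1x16
Op 8 cut(0, 7): punch at orig (7,23); cuts so far [(7, 17), (7, 23), (7, 24), (7, 29)]; region rows[7,8) x cols[16,32) = 1x16
Unfold 1 (reflect across h@7): 8 holes -> [(6, 17), (6, 23), (6, 24), (6, 29), (7, 17), (7, 23), (7, 24), (7, 29)]
Unfold 2 (reflect across h@6): 16 holes -> [(4, 17), (4, 23), (4, 24), (4, 29), (5, 17), (5, 23), (5, 24), (5, 29), (6, 17), (6, 23), (6, 24), (6, 29), (7, 17), (7, 23), (7, 24), (7, 29)]
Unfold 3 (reflect across h@4): 32 holes -> [(0, 17), (0, 23), (0, 24), (0, 29), (1, 17), (1, 23), (1, 24), (1, 29), (2, 17), (2, 23), (2, 24), (2, 29), (3, 17), (3, 23), (3, 24), (3, 29), (4, 17), (4, 23), (4, 24), (4, 29), (5, 17), (5, 23), (5, 24), (5, 29), (6, 17), (6, 23), (6, 24), (6, 29), (7, 17), (7, 23), (7, 24), (7, 29)]
Unfold 4 (reflect across v@16): 64 holes -> [(0, 2), (0, 7), (0, 8), (0, 14), (0, 17), (0, 23), (0, 24), (0, 29), (1, 2), (1, 7), (1, 8), (1, 14), (1, 17), (1, 23), (1, 24), (1, 29), (2, 2), (2, 7), (2, 8), (2, 14), (2, 17), (2, 23), (2, 24), (2, 29), (3, 2), (3, 7), (3, 8), (3, 14), (3, 17), (3, 23), (3, 24), (3, 29), (4, 2), (4, 7), (4, 8), (4, 14), (4, 17), (4, 23), (4, 24), (4, 29), (5, 2), (5, 7), (5, 8), (5, 14), (5, 17), (5, 23), (5, 24), (5, 29), (6, 2), (6, 7), (6, 8), (6, 14), (6, 17), (6, 23), (6, 24), (6, 29), (7, 2), (7, 7), (7, 8), (7, 14), (7, 17), (7, 23), (7, 24), (7, 29)]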